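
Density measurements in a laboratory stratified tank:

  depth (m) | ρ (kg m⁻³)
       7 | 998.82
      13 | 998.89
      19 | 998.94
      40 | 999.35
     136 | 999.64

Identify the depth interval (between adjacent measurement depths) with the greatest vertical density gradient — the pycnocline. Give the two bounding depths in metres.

19–40 m

Compute the density gradient over each adjacent pair:
  7–13 m: Δρ/Δz = 0.07/6 = 0.012 kg m⁻⁴
  13–19 m: Δρ/Δz = 0.05/6 = 8.3 × 10⁻³ kg m⁻⁴
  19–40 m: Δρ/Δz = 0.41/21 = 0.020 kg m⁻⁴
  40–136 m: Δρ/Δz = 0.29/96 = 3.0 × 10⁻³ kg m⁻⁴
The largest gradient is in the 19–40 m interval — the pycnocline.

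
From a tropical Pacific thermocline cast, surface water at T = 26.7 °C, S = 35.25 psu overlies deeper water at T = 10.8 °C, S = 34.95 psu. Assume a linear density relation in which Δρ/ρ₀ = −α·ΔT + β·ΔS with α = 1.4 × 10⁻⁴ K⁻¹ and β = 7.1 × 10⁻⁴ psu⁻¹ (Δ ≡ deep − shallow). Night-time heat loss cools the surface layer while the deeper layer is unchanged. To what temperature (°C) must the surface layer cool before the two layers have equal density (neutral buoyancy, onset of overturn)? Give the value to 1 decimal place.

12.3 °C

Neutral buoyancy requires Δρ = 0, i.e. −α(T_deep − T_surf′) + β(S_deep − S_surf) = 0.
T_surf′ = T_deep − (β/α)·ΔS = 10.8 − (7.1 × 10⁻⁴/1.4 × 10⁻⁴)·(-0.30) = 12.321 °C.
Cooling required: 26.7 − (12.321) = 14.379 °C.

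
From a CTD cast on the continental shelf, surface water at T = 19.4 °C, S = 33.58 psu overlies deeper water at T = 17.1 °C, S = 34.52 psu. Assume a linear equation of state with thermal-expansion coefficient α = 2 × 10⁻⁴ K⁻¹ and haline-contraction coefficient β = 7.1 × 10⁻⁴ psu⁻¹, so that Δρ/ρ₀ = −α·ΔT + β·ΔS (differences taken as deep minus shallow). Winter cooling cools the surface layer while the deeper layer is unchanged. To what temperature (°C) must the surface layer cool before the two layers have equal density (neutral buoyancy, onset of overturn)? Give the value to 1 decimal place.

13.8 °C

Neutral buoyancy requires Δρ = 0, i.e. −α(T_deep − T_surf′) + β(S_deep − S_surf) = 0.
T_surf′ = T_deep − (β/α)·ΔS = 17.1 − (7.1 × 10⁻⁴/2 × 10⁻⁴)·(+0.94) = 13.763 °C.
Cooling required: 19.4 − (13.763) = 5.637 °C.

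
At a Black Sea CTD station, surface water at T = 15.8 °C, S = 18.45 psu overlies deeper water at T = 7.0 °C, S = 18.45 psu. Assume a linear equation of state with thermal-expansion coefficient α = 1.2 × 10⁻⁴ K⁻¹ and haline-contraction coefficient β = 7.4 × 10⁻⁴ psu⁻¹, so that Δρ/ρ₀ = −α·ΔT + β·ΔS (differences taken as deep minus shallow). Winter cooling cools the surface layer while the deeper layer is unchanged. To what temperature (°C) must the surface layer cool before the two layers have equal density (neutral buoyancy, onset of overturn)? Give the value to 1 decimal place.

7.0 °C

Neutral buoyancy requires Δρ = 0, i.e. −α(T_deep − T_surf′) + β(S_deep − S_surf) = 0.
T_surf′ = T_deep − (β/α)·ΔS = 7.0 − (7.4 × 10⁻⁴/1.2 × 10⁻⁴)·(+0.00) = 7.000 °C.
Cooling required: 15.8 − (7.000) = 8.800 °C.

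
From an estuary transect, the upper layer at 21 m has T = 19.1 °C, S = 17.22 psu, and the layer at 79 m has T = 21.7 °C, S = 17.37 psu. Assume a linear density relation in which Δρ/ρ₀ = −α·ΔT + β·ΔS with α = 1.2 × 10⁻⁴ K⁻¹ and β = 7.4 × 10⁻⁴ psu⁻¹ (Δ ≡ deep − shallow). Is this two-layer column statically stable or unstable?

ΔT = 21.7 − 19.1 = +2.6 K and ΔS = 17.37 − 17.22 = +0.15 psu (deep − shallow).
−αΔT = -3.12 × 10⁻⁴; βΔS = 1.11 × 10⁻⁴; sum Δρ/ρ₀ = -2.01 × 10⁻⁴.
Δρ/ρ₀ < 0, so Δρ < 0: deeper water is lighter → statically unstable; the column would overturn.

unstable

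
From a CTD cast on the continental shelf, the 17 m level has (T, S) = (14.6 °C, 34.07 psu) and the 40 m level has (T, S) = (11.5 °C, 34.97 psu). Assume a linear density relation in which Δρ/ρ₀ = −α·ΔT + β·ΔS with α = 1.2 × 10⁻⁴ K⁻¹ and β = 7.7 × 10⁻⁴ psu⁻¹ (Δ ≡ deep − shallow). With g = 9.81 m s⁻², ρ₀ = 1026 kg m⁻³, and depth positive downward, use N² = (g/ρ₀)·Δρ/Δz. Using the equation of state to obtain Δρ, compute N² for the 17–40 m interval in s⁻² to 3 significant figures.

ΔT = -3.1 K, ΔS = +0.90 psu (deep − shallow).
Δρ/ρ₀ = −αΔT + βΔS = 3.72 × 10⁻⁴ + 6.93 × 10⁻⁴ = 1.065 × 10⁻³, so Δρ ≈ 1.093 kg m⁻³.
N² = (g/ρ₀)·Δρ/Δz = g·(Δρ/ρ₀)/Δz = 9.81 × 1.065 × 10⁻³ / 23 = 4.5425 × 10⁻⁴ s⁻² ≈ 4.54 × 10⁻⁴ s⁻².

4.54 × 10⁻⁴ s⁻²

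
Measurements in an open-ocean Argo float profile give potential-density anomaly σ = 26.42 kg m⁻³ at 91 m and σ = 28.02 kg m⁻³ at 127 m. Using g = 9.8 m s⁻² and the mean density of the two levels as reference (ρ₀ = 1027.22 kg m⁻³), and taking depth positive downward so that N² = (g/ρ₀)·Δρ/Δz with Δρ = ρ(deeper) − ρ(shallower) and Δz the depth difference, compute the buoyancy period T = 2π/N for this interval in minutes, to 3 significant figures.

Δρ = 1028.02 − 1026.42 = 1.60 kg m⁻³ over Δz = 127 − 91 = 36 m.
N² = (9.8/1027.22) × (1.60/36) = 4.2401 × 10⁻⁴ s⁻².
N = √(4.2401 × 10⁻⁴) = 0.020592 rad s⁻¹, so T = 2π/N = 305.13 s = 5.0855 min ≈ 5.09 min.

5.09 min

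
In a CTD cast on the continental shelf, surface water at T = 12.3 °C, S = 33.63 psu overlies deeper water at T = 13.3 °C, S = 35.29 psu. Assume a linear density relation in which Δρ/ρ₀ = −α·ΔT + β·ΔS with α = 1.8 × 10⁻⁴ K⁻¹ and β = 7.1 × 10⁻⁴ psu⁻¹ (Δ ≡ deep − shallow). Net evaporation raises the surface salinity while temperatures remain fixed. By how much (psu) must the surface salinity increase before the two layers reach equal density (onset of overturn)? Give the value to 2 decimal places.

Neutral buoyancy requires −α(T_deep − T_surf) + β(S_deep − S_surf′) = 0.
S_surf′ = S_deep − (α/β)·ΔT = 35.29 − (1.8 × 10⁻⁴/7.1 × 10⁻⁴)·(+1.0) = 35.0365 psu.
Increase required: 35.0365 − 33.63 = 1.4065 psu.

1.41 psu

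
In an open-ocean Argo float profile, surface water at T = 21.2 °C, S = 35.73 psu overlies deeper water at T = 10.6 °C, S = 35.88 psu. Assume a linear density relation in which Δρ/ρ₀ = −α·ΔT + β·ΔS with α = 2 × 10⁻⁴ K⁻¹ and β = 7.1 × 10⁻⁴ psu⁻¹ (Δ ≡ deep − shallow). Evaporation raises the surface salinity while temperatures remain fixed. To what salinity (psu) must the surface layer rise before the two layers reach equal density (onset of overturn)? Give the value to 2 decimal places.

Neutral buoyancy requires −α(T_deep − T_surf) + β(S_deep − S_surf′) = 0.
S_surf′ = S_deep − (α/β)·ΔT = 35.88 − (2 × 10⁻⁴/7.1 × 10⁻⁴)·(-10.6) = 38.8659 psu.
Increase required: 38.8659 − 35.73 = 3.1359 psu.

38.87 psu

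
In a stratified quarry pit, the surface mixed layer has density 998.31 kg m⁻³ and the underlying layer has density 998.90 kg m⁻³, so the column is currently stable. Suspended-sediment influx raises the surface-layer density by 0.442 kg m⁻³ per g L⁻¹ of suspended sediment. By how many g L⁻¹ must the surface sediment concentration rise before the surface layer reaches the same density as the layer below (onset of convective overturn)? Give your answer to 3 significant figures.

Density deficit of the surface layer: 998.90 − 998.31 = 0.59 kg m⁻³.
Required change = 0.59 / 0.442 = 1.33 g L⁻¹.

1.33 g L⁻¹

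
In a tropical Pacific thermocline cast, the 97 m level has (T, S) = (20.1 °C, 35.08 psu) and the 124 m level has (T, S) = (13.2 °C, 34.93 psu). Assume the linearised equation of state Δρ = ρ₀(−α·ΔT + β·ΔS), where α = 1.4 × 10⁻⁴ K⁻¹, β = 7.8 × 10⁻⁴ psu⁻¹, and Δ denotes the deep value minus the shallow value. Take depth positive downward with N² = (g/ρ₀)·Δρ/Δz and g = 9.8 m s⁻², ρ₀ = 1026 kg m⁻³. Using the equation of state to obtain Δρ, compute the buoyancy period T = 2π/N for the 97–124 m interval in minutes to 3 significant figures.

ΔT = -6.9 K, ΔS = -0.15 psu (deep − shallow).
Δρ/ρ₀ = −αΔT + βΔS = 9.66 × 10⁻⁴ − 1.17 × 10⁻⁴ = 8.49 × 10⁻⁴, so Δρ ≈ 0.8711 kg m⁻³.
N² = (g/ρ₀)·Δρ/Δz = g·(Δρ/ρ₀)/Δz = 9.8 × 8.49 × 10⁻⁴ / 27 = 3.0816 × 10⁻⁴ s⁻².
N = √(3.0816 × 10⁻⁴) = 0.017554 rad s⁻¹ → T = 2π/N = 357.93 s = 5.9655 min ≈ 5.97 min.

5.97 min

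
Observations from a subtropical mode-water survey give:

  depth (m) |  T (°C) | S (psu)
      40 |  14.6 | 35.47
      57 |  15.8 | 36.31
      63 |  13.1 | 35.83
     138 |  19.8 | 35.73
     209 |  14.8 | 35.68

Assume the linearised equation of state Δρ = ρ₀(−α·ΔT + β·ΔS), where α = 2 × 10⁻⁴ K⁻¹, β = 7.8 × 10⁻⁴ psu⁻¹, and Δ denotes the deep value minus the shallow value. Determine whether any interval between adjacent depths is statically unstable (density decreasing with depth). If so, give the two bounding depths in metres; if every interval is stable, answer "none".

63–138 m

Evaluate Δρ/ρ₀ = −αΔT + βΔS across each adjacent pair:
  40–57 m: −αΔT+βΔS = −(2 × 10⁻⁴)(+1.2)+(7.8 × 10⁻⁴)(+0.84) = 4.2 × 10⁻⁴ → stable
  57–63 m: −αΔT+βΔS = −(2 × 10⁻⁴)(-2.7)+(7.8 × 10⁻⁴)(-0.48) = 1.7 × 10⁻⁴ → stable
  63–138 m: −αΔT+βΔS = −(2 × 10⁻⁴)(+6.7)+(7.8 × 10⁻⁴)(-0.10) = -1.4 × 10⁻³ → UNSTABLE
  138–209 m: −αΔT+βΔS = −(2 × 10⁻⁴)(-5.0)+(7.8 × 10⁻⁴)(-0.05) = 9.6 × 10⁻⁴ → stable
The 63–138 m interval has Δρ < 0: lighter water underlies denser water.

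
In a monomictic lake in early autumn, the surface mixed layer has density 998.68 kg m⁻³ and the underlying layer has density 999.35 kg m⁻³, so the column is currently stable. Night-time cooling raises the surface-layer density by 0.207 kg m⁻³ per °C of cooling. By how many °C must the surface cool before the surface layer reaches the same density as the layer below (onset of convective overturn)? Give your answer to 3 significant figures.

3.24 °C

Density deficit of the surface layer: 999.35 − 998.68 = 0.67 kg m⁻³.
Required change = 0.67 / 0.207 = 3.24 °C.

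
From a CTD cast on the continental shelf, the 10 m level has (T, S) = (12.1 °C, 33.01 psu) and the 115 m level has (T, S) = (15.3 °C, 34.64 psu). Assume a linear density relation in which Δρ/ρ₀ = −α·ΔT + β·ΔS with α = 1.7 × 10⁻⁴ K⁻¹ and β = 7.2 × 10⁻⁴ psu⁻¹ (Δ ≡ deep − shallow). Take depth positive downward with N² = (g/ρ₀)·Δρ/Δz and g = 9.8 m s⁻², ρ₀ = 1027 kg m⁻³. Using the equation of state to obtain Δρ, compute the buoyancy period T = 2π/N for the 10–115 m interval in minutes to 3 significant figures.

13.7 min

ΔT = +3.2 K, ΔS = +1.63 psu (deep − shallow).
Δρ/ρ₀ = −αΔT + βΔS = -5.44 × 10⁻⁴ + 1.1736 × 10⁻³ = 6.296 × 10⁻⁴, so Δρ ≈ 0.6466 kg m⁻³.
N² = (g/ρ₀)·Δρ/Δz = g·(Δρ/ρ₀)/Δz = 9.8 × 6.296 × 10⁻⁴ / 105 = 5.8763 × 10⁻⁵ s⁻².
N = √(5.8763 × 10⁻⁵) = 7.6657 × 10⁻³ rad s⁻¹ → T = 2π/N = 819.65 s = 13.661 min ≈ 13.7 min.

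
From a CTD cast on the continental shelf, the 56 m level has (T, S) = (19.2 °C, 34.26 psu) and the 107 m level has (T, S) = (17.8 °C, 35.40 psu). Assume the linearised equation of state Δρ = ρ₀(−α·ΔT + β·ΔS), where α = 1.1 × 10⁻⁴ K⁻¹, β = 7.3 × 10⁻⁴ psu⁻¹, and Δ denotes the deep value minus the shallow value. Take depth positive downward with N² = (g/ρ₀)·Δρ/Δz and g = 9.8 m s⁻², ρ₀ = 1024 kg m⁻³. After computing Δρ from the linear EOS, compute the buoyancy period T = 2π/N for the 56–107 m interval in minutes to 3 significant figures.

7.61 min

ΔT = -1.4 K, ΔS = +1.14 psu (deep − shallow).
Δρ/ρ₀ = −αΔT + βΔS = 1.54 × 10⁻⁴ + 8.322 × 10⁻⁴ = 9.862 × 10⁻⁴, so Δρ ≈ 1.010 kg m⁻³.
N² = (g/ρ₀)·Δρ/Δz = g·(Δρ/ρ₀)/Δz = 9.8 × 9.862 × 10⁻⁴ / 51 = 1.8951 × 10⁻⁴ s⁻².
N = √(1.8951 × 10⁻⁴) = 0.013766 rad s⁻¹ → T = 2π/N = 456.43 s = 7.6072 min ≈ 7.61 min.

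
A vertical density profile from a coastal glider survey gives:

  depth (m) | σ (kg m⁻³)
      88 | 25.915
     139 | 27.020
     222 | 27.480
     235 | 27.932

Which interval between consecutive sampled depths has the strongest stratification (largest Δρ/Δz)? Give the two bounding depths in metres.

Compute the density gradient over each adjacent pair:
  88–139 m: Δρ/Δz = 1.105/51 = 0.022 kg m⁻⁴
  139–222 m: Δρ/Δz = 0.460/83 = 5.5 × 10⁻³ kg m⁻⁴
  222–235 m: Δρ/Δz = 0.452/13 = 0.035 kg m⁻⁴
The largest gradient is in the 222–235 m interval — the pycnocline.

222–235 m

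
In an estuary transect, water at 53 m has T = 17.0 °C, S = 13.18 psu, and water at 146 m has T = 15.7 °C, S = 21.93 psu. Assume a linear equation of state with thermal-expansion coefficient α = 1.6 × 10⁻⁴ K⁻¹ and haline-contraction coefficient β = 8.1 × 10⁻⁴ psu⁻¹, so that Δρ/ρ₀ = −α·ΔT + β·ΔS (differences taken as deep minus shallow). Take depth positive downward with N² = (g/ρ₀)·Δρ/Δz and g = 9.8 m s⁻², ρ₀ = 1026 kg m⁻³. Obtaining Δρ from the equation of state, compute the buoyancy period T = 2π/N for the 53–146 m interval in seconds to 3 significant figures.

ΔT = -1.3 K, ΔS = +8.75 psu (deep − shallow).
Δρ/ρ₀ = −αΔT + βΔS = 2.08 × 10⁻⁴ + 7.0875 × 10⁻³ = 7.2955 × 10⁻³, so Δρ ≈ 7.485 kg m⁻³.
N² = (g/ρ₀)·Δρ/Δz = g·(Δρ/ρ₀)/Δz = 9.8 × 7.2955 × 10⁻³ / 93 = 7.6877 × 10⁻⁴ s⁻².
N = √(7.6877 × 10⁻⁴) = 0.027727 rad s⁻¹ → T = 2π/N = 226.61 s ≈ 227 s.

227 s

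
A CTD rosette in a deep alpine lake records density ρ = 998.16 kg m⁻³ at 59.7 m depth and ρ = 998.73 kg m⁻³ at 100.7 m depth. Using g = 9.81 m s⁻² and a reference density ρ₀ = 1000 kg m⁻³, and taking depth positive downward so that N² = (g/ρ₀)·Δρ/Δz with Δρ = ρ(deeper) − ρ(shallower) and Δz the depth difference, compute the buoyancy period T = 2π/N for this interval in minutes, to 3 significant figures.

8.97 min

Δρ = 998.73 − 998.16 = 0.57 kg m⁻³ over Δz = 100.7 − 59.7 = 41 m.
N² = (9.81/1000) × (0.57/41) = 1.3638 × 10⁻⁴ s⁻².
N = √(1.3638 × 10⁻⁴) = 0.011678 rad s⁻¹, so T = 2π/N = 538.04 s = 8.9673 min ≈ 8.97 min.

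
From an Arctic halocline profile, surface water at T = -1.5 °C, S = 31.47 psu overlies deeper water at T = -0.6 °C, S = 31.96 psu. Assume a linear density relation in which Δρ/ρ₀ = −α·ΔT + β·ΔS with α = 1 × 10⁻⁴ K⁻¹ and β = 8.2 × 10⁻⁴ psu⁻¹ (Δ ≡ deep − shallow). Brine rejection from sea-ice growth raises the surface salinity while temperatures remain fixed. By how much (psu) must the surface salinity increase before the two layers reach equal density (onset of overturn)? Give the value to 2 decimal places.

Neutral buoyancy requires −α(T_deep − T_surf) + β(S_deep − S_surf′) = 0.
S_surf′ = S_deep − (α/β)·ΔT = 31.96 − (1 × 10⁻⁴/8.2 × 10⁻⁴)·(+0.9) = 31.8502 psu.
Increase required: 31.8502 − 31.47 = 0.3802 psu.

0.38 psu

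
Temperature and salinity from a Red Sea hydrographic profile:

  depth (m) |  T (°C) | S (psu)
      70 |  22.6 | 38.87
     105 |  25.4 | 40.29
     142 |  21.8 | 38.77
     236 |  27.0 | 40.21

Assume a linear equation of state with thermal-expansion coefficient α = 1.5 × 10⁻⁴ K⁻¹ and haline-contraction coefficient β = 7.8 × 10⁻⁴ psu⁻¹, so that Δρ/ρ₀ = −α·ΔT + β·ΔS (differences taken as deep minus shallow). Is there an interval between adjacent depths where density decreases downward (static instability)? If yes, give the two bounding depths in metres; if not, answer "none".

Evaluate Δρ/ρ₀ = −αΔT + βΔS across each adjacent pair:
  70–105 m: −αΔT+βΔS = −(1.5 × 10⁻⁴)(+2.8)+(7.8 × 10⁻⁴)(+1.42) = 6.9 × 10⁻⁴ → stable
  105–142 m: −αΔT+βΔS = −(1.5 × 10⁻⁴)(-3.6)+(7.8 × 10⁻⁴)(-1.52) = -6.5 × 10⁻⁴ → UNSTABLE
  142–236 m: −αΔT+βΔS = −(1.5 × 10⁻⁴)(+5.2)+(7.8 × 10⁻⁴)(+1.44) = 3.4 × 10⁻⁴ → stable
The 105–142 m interval has Δρ < 0: lighter water underlies denser water.

105–142 m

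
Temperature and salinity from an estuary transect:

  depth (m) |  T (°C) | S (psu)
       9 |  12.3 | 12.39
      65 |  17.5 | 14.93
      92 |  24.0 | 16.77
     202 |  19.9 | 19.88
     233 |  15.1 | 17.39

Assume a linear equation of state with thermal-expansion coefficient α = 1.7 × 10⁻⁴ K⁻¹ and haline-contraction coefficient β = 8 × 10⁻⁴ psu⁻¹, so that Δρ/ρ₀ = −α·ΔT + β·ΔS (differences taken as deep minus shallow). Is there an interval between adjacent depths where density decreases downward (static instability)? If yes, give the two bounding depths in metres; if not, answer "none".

Evaluate Δρ/ρ₀ = −αΔT + βΔS across each adjacent pair:
  9–65 m: −αΔT+βΔS = −(1.7 × 10⁻⁴)(+5.2)+(8 × 10⁻⁴)(+2.54) = 1.1 × 10⁻³ → stable
  65–92 m: −αΔT+βΔS = −(1.7 × 10⁻⁴)(+6.5)+(8 × 10⁻⁴)(+1.84) = 3.7 × 10⁻⁴ → stable
  92–202 m: −αΔT+βΔS = −(1.7 × 10⁻⁴)(-4.1)+(8 × 10⁻⁴)(+3.11) = 3.2 × 10⁻³ → stable
  202–233 m: −αΔT+βΔS = −(1.7 × 10⁻⁴)(-4.8)+(8 × 10⁻⁴)(-2.49) = -1.2 × 10⁻³ → UNSTABLE
The 202–233 m interval has Δρ < 0: lighter water underlies denser water.

202–233 m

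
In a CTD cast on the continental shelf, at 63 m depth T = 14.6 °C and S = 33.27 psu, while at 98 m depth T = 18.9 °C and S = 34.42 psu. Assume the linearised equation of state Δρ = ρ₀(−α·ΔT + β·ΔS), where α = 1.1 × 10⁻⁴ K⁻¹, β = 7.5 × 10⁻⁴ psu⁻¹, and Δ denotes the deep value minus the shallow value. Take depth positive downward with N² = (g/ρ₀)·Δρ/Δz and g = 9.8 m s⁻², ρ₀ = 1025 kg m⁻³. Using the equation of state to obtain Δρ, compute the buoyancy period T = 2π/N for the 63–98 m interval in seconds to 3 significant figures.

602 s

ΔT = +4.3 K, ΔS = +1.15 psu (deep − shallow).
Δρ/ρ₀ = −αΔT + βΔS = -4.73 × 10⁻⁴ + 8.625 × 10⁻⁴ = 3.895 × 10⁻⁴, so Δρ ≈ 0.3992 kg m⁻³.
N² = (g/ρ₀)·Δρ/Δz = g·(Δρ/ρ₀)/Δz = 9.8 × 3.895 × 10⁻⁴ / 35 = 1.0906 × 10⁻⁴ s⁻².
N = √(1.0906 × 10⁻⁴) = 0.010443 rad s⁻¹ → T = 2π/N = 601.66 s ≈ 602 s.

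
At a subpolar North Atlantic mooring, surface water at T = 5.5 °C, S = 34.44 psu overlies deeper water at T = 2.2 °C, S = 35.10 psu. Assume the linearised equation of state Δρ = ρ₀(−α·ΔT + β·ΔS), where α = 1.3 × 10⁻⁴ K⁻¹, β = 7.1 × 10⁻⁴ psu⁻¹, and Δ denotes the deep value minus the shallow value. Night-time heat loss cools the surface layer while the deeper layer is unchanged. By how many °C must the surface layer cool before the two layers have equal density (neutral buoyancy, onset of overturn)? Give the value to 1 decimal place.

Neutral buoyancy requires Δρ = 0, i.e. −α(T_deep − T_surf′) + β(S_deep − S_surf) = 0.
T_surf′ = T_deep − (β/α)·ΔS = 2.2 − (7.1 × 10⁻⁴/1.3 × 10⁻⁴)·(+0.66) = -1.405 °C.
Cooling required: 5.5 − (-1.405) = 6.905 °C.

6.9 °C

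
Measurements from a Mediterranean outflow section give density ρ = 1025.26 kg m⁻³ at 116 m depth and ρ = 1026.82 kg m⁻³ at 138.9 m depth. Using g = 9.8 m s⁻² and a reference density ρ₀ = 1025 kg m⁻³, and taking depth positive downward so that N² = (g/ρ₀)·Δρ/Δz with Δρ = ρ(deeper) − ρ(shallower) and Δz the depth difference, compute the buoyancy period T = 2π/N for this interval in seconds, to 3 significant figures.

Δρ = 1026.82 − 1025.26 = 1.56 kg m⁻³ over Δz = 138.9 − 116 = 22.9 m.
N² = (9.8/1025) × (1.56/22.9) = 6.5132 × 10⁻⁴ s⁻².
N = √(6.5132 × 10⁻⁴) = 0.025521 rad s⁻¹, so T = 2π/N = 246.20 s ≈ 246 s.

246 s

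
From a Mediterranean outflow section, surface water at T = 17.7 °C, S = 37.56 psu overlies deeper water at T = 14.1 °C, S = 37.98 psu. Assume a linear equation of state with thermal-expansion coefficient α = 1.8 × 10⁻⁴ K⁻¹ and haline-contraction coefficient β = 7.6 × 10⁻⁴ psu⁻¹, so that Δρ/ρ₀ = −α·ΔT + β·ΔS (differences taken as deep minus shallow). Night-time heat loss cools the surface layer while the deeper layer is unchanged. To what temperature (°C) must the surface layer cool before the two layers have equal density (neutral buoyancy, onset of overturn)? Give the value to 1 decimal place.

12.3 °C

Neutral buoyancy requires Δρ = 0, i.e. −α(T_deep − T_surf′) + β(S_deep − S_surf) = 0.
T_surf′ = T_deep − (β/α)·ΔS = 14.1 − (7.6 × 10⁻⁴/1.8 × 10⁻⁴)·(+0.42) = 12.327 °C.
Cooling required: 17.7 − (12.327) = 5.373 °C.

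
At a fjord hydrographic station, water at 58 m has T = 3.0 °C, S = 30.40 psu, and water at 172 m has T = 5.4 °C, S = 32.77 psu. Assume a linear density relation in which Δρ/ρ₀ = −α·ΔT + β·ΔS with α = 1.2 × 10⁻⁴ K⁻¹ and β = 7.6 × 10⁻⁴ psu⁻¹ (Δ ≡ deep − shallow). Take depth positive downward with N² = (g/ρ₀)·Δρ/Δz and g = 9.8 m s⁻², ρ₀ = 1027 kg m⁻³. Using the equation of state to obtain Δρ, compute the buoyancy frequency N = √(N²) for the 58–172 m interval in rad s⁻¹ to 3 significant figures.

0.0114 rad s⁻¹

ΔT = +2.4 K, ΔS = +2.37 psu (deep − shallow).
Δρ/ρ₀ = −αΔT + βΔS = -2.88 × 10⁻⁴ + 1.8012 × 10⁻³ = 1.5132 × 10⁻³, so Δρ ≈ 1.554 kg m⁻³.
N² = (g/ρ₀)·Δρ/Δz = g·(Δρ/ρ₀)/Δz = 9.8 × 1.5132 × 10⁻³ / 114 = 1.3008 × 10⁻⁴ s⁻².
N = √(1.3008 × 10⁻⁴) = 0.011405 rad s⁻¹ ≈ 0.0114 rad s⁻¹.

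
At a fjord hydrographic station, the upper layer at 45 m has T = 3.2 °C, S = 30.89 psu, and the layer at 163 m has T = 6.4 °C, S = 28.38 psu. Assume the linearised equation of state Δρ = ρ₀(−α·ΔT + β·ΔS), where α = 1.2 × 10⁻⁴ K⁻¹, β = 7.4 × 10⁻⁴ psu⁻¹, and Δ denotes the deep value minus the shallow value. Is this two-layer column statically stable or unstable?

ΔT = 6.4 − 3.2 = +3.2 K and ΔS = 28.38 − 30.89 = -2.51 psu (deep − shallow).
−αΔT = -3.84 × 10⁻⁴; βΔS = -1.8574 × 10⁻³; sum Δρ/ρ₀ = -2.2414 × 10⁻³.
Δρ/ρ₀ < 0, so Δρ < 0: deeper water is lighter → statically unstable; the column would overturn.

unstable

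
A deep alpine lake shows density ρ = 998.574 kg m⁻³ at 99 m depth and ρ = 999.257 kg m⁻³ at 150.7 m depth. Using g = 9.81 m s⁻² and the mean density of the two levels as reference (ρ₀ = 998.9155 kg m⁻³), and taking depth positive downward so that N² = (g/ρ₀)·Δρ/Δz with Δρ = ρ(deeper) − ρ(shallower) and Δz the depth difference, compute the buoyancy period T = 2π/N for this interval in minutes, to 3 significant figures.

Δρ = 999.257 − 998.574 = 0.683 kg m⁻³ over Δz = 150.7 − 99 = 51.7 m.
N² = (9.81/998.9155) × (0.683/51.7) = 1.2974 × 10⁻⁴ s⁻².
N = √(1.2974 × 10⁻⁴) = 0.011390 rad s⁻¹, so T = 2π/N = 551.64 s = 9.1940 min ≈ 9.19 min.

9.19 min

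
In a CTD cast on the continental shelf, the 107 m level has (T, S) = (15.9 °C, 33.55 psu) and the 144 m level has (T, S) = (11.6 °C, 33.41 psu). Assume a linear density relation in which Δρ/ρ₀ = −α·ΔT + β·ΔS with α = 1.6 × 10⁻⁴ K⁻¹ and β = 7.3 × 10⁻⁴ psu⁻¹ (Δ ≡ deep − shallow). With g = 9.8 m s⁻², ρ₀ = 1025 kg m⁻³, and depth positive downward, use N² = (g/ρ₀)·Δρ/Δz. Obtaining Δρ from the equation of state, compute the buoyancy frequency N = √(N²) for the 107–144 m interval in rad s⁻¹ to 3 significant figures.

ΔT = -4.3 K, ΔS = -0.14 psu (deep − shallow).
Δρ/ρ₀ = −αΔT + βΔS = 6.88 × 10⁻⁴ − 1.022 × 10⁻⁴ = 5.858 × 10⁻⁴, so Δρ ≈ 0.6004 kg m⁻³.
N² = (g/ρ₀)·Δρ/Δz = g·(Δρ/ρ₀)/Δz = 9.8 × 5.858 × 10⁻⁴ / 37 = 1.5516 × 10⁻⁴ s⁻².
N = √(1.5516 × 10⁻⁴) = 0.012456 rad s⁻¹ ≈ 0.0125 rad s⁻¹.

0.0125 rad s⁻¹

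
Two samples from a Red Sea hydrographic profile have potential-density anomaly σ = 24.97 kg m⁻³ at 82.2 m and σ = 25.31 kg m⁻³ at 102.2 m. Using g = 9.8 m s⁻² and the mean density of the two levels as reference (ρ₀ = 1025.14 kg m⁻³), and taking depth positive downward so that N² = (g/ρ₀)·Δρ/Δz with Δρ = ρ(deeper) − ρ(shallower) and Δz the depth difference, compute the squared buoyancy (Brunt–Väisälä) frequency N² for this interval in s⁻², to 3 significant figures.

Δρ = 1025.31 − 1024.97 = 0.34 kg m⁻³ over Δz = 102.2 − 82.2 = 20 m.
N² = (9.8/1025.14) × (0.34/20) = 1.6251 × 10⁻⁴ s⁻² ≈ 1.63 × 10⁻⁴ s⁻².

1.63 × 10⁻⁴ s⁻²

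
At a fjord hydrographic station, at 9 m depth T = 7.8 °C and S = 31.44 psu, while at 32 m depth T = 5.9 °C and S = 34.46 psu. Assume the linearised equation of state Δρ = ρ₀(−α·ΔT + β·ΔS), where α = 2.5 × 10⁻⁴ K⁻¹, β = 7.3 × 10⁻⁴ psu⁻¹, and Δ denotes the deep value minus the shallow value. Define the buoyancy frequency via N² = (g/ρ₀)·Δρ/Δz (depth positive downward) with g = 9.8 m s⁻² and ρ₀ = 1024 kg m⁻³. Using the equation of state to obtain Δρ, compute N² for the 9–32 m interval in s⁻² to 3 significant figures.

1.14 × 10⁻³ s⁻²

ΔT = -1.9 K, ΔS = +3.02 psu (deep − shallow).
Δρ/ρ₀ = −αΔT + βΔS = 4.75 × 10⁻⁴ + 2.2046 × 10⁻³ = 2.6796 × 10⁻³, so Δρ ≈ 2.744 kg m⁻³.
N² = (g/ρ₀)·Δρ/Δz = g·(Δρ/ρ₀)/Δz = 9.8 × 2.6796 × 10⁻³ / 23 = 1.1417 × 10⁻³ s⁻² ≈ 1.14 × 10⁻³ s⁻².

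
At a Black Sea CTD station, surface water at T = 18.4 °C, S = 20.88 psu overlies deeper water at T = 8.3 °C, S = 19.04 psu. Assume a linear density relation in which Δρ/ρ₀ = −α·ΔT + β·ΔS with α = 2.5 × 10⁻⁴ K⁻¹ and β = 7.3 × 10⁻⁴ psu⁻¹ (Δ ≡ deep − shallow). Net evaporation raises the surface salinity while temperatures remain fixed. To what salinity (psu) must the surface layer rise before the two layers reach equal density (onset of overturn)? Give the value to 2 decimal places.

Neutral buoyancy requires −α(T_deep − T_surf) + β(S_deep − S_surf′) = 0.
S_surf′ = S_deep − (α/β)·ΔT = 19.04 − (2.5 × 10⁻⁴/7.3 × 10⁻⁴)·(-10.1) = 22.4989 psu.
Increase required: 22.4989 − 20.88 = 1.6189 psu.

22.50 psu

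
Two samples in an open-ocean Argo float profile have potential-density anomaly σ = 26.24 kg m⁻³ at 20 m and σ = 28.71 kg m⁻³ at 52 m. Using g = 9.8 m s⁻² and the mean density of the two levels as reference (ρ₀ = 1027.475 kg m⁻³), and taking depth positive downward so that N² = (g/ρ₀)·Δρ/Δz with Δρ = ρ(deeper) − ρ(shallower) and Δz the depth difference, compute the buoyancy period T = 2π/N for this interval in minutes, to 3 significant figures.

Δρ = 1028.71 − 1026.24 = 2.47 kg m⁻³ over Δz = 52 − 20 = 32 m.
N² = (9.8/1027.475) × (2.47/32) = 7.3621 × 10⁻⁴ s⁻².
N = √(7.3621 × 10⁻⁴) = 0.027133 rad s⁻¹, so T = 2π/N = 231.57 s = 3.8595 min ≈ 3.86 min.
N² > 0, so the interval is statically stable.

3.86 min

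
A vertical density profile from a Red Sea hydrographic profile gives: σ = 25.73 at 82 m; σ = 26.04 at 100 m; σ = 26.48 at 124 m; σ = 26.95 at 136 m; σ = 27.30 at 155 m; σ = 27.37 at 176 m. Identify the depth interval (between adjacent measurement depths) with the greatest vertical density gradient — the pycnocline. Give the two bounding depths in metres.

Compute the density gradient over each adjacent pair:
  82–100 m: Δρ/Δz = 0.31/18 = 0.017 kg m⁻⁴
  100–124 m: Δρ/Δz = 0.44/24 = 0.018 kg m⁻⁴
  124–136 m: Δρ/Δz = 0.47/12 = 0.039 kg m⁻⁴
  136–155 m: Δρ/Δz = 0.35/19 = 0.018 kg m⁻⁴
  155–176 m: Δρ/Δz = 0.07/21 = 3.3 × 10⁻³ kg m⁻⁴
The largest gradient is in the 124–136 m interval — the pycnocline.

124–136 m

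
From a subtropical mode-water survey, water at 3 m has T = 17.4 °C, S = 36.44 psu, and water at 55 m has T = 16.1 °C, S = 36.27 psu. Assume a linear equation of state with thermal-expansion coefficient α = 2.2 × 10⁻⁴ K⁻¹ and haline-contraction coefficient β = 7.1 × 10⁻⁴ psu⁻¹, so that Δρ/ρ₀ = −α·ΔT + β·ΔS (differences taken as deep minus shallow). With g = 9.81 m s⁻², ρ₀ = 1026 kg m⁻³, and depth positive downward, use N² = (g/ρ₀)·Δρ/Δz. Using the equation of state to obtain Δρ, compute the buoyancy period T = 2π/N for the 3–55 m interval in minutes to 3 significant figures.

18.8 min

ΔT = -1.3 K, ΔS = -0.17 psu (deep − shallow).
Δρ/ρ₀ = −αΔT + βΔS = 2.86 × 10⁻⁴ − 1.207 × 10⁻⁴ = 1.653 × 10⁻⁴, so Δρ ≈ 0.1696 kg m⁻³.
N² = (g/ρ₀)·Δρ/Δz = g·(Δρ/ρ₀)/Δz = 9.81 × 1.653 × 10⁻⁴ / 52 = 3.1184 × 10⁻⁵ s⁻².
N = √(3.1184 × 10⁻⁵) = 5.5843 × 10⁻³ rad s⁻¹ → T = 2π/N = 1.1252 × 10³ s = 18.753 min ≈ 18.8 min.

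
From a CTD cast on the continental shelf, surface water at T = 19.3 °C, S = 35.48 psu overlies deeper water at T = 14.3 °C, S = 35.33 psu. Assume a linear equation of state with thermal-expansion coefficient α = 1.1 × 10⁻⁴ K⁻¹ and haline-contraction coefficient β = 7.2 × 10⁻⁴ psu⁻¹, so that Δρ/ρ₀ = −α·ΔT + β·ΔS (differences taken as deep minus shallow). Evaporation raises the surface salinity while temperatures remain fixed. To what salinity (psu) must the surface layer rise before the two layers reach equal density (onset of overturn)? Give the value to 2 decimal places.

36.09 psu

Neutral buoyancy requires −α(T_deep − T_surf) + β(S_deep − S_surf′) = 0.
S_surf′ = S_deep − (α/β)·ΔT = 35.33 − (1.1 × 10⁻⁴/7.2 × 10⁻⁴)·(-5.0) = 36.0939 psu.
Increase required: 36.0939 − 35.48 = 0.6139 psu.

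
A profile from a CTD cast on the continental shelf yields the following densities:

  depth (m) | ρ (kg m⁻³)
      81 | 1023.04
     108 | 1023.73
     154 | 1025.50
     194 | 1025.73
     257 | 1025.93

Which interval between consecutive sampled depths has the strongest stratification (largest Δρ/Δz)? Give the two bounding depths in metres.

108–154 m

Compute the density gradient over each adjacent pair:
  81–108 m: Δρ/Δz = 0.69/27 = 0.026 kg m⁻⁴
  108–154 m: Δρ/Δz = 1.77/46 = 0.038 kg m⁻⁴
  154–194 m: Δρ/Δz = 0.23/40 = 5.7 × 10⁻³ kg m⁻⁴
  194–257 m: Δρ/Δz = 0.20/63 = 3.2 × 10⁻³ kg m⁻⁴
The largest gradient is in the 108–154 m interval — the pycnocline.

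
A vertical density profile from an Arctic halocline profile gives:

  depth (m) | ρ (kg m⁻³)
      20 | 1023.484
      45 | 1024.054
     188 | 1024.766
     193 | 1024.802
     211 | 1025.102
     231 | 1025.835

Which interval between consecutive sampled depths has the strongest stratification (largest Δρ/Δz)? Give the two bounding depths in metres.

211–231 m

Compute the density gradient over each adjacent pair:
  20–45 m: Δρ/Δz = 0.570/25 = 0.023 kg m⁻⁴
  45–188 m: Δρ/Δz = 0.712/143 = 5.0 × 10⁻³ kg m⁻⁴
  188–193 m: Δρ/Δz = 0.036/5 = 7.2 × 10⁻³ kg m⁻⁴
  193–211 m: Δρ/Δz = 0.300/18 = 0.017 kg m⁻⁴
  211–231 m: Δρ/Δz = 0.733/20 = 0.037 kg m⁻⁴
The largest gradient is in the 211–231 m interval — the pycnocline.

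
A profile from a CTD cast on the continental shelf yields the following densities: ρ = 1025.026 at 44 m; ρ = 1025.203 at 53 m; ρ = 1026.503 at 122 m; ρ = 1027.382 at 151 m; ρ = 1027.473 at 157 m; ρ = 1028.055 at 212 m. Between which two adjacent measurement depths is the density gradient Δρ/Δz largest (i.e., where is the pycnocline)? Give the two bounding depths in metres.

122–151 m

Compute the density gradient over each adjacent pair:
  44–53 m: Δρ/Δz = 0.177/9 = 0.020 kg m⁻⁴
  53–122 m: Δρ/Δz = 1.300/69 = 0.019 kg m⁻⁴
  122–151 m: Δρ/Δz = 0.879/29 = 0.030 kg m⁻⁴
  151–157 m: Δρ/Δz = 0.091/6 = 0.015 kg m⁻⁴
  157–212 m: Δρ/Δz = 0.582/55 = 0.011 kg m⁻⁴
The largest gradient is in the 122–151 m interval — the pycnocline.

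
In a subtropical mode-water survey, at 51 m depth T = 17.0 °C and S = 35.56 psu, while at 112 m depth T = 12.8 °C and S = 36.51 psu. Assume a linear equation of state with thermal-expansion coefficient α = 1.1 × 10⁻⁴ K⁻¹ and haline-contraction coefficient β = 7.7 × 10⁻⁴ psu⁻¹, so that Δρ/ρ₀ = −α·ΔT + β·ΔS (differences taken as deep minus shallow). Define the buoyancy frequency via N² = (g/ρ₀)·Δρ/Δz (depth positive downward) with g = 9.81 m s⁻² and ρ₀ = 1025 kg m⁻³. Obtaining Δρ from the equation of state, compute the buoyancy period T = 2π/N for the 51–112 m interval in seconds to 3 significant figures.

454 s

ΔT = -4.2 K, ΔS = +0.95 psu (deep − shallow).
Δρ/ρ₀ = −αΔT + βΔS = 4.62 × 10⁻⁴ + 7.315 × 10⁻⁴ = 1.1935 × 10⁻³, so Δρ ≈ 1.223 kg m⁻³.
N² = (g/ρ₀)·Δρ/Δz = g·(Δρ/ρ₀)/Δz = 9.81 × 1.1935 × 10⁻³ / 61 = 1.9194 × 10⁻⁴ s⁻².
N = √(1.9194 × 10⁻⁴) = 0.013854 rad s⁻¹ → T = 2π/N = 453.53 s ≈ 454 s.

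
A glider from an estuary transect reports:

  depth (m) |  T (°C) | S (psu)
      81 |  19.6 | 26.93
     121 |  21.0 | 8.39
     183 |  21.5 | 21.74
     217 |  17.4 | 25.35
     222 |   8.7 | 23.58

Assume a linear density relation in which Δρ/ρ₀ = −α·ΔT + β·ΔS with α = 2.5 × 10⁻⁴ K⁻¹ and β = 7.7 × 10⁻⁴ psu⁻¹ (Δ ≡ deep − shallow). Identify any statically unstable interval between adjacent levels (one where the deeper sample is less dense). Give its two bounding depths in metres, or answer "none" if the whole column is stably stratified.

Evaluate Δρ/ρ₀ = −αΔT + βΔS across each adjacent pair:
  81–121 m: −αΔT+βΔS = −(2.5 × 10⁻⁴)(+1.4)+(7.7 × 10⁻⁴)(-18.54) = -0.015 → UNSTABLE
  121–183 m: −αΔT+βΔS = −(2.5 × 10⁻⁴)(+0.5)+(7.7 × 10⁻⁴)(+13.35) = 0.010 → stable
  183–217 m: −αΔT+βΔS = −(2.5 × 10⁻⁴)(-4.1)+(7.7 × 10⁻⁴)(+3.61) = 3.8 × 10⁻³ → stable
  217–222 m: −αΔT+βΔS = −(2.5 × 10⁻⁴)(-8.7)+(7.7 × 10⁻⁴)(-1.77) = 8.1 × 10⁻⁴ → stable
The 81–121 m interval has Δρ < 0: lighter water underlies denser water.

81–121 m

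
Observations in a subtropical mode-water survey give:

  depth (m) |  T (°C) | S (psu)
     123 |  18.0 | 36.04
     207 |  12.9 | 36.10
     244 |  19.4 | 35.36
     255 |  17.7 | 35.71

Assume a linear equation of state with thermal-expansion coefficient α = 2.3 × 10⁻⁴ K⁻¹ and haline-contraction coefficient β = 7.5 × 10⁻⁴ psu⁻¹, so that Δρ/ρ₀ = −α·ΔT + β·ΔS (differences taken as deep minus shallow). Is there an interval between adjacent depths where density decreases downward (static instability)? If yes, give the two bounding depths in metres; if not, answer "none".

207–244 m

Evaluate Δρ/ρ₀ = −αΔT + βΔS across each adjacent pair:
  123–207 m: −αΔT+βΔS = −(2.3 × 10⁻⁴)(-5.1)+(7.5 × 10⁻⁴)(+0.06) = 1.2 × 10⁻³ → stable
  207–244 m: −αΔT+βΔS = −(2.3 × 10⁻⁴)(+6.5)+(7.5 × 10⁻⁴)(-0.74) = -2.1 × 10⁻³ → UNSTABLE
  244–255 m: −αΔT+βΔS = −(2.3 × 10⁻⁴)(-1.7)+(7.5 × 10⁻⁴)(+0.35) = 6.5 × 10⁻⁴ → stable
The 207–244 m interval has Δρ < 0: lighter water underlies denser water.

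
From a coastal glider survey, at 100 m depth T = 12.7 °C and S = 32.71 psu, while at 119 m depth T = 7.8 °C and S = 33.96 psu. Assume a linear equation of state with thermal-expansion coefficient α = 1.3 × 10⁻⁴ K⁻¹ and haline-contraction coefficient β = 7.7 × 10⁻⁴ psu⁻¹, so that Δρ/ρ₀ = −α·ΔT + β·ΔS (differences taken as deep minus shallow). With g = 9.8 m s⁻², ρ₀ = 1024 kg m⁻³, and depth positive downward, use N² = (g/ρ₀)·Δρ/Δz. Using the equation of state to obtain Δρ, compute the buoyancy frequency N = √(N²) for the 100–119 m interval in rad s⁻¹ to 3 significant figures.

0.0287 rad s⁻¹

ΔT = -4.9 K, ΔS = +1.25 psu (deep − shallow).
Δρ/ρ₀ = −αΔT + βΔS = 6.37 × 10⁻⁴ + 9.625 × 10⁻⁴ = 1.5995 × 10⁻³, so Δρ ≈ 1.638 kg m⁻³.
N² = (g/ρ₀)·Δρ/Δz = g·(Δρ/ρ₀)/Δz = 9.8 × 1.5995 × 10⁻³ / 19 = 8.2501 × 10⁻⁴ s⁻².
N = √(8.2501 × 10⁻⁴) = 0.028723 rad s⁻¹ ≈ 0.0287 rad s⁻¹.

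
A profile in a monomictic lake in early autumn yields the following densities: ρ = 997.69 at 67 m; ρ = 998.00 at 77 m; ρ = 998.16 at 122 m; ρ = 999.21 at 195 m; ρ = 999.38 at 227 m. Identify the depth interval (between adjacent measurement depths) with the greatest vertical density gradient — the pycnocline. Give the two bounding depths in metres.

67–77 m

Compute the density gradient over each adjacent pair:
  67–77 m: Δρ/Δz = 0.31/10 = 0.031 kg m⁻⁴
  77–122 m: Δρ/Δz = 0.16/45 = 3.6 × 10⁻³ kg m⁻⁴
  122–195 m: Δρ/Δz = 1.05/73 = 0.014 kg m⁻⁴
  195–227 m: Δρ/Δz = 0.17/32 = 5.3 × 10⁻³ kg m⁻⁴
The largest gradient is in the 67–77 m interval — the pycnocline.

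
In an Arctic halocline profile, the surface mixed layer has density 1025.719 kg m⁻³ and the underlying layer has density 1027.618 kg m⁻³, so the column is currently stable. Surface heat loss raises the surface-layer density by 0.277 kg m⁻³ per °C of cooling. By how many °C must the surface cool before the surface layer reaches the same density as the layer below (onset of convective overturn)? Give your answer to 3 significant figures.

6.86 °C

Density deficit of the surface layer: 1027.618 − 1025.719 = 1.899 kg m⁻³.
Required change = 1.899 / 0.277 = 6.86 °C.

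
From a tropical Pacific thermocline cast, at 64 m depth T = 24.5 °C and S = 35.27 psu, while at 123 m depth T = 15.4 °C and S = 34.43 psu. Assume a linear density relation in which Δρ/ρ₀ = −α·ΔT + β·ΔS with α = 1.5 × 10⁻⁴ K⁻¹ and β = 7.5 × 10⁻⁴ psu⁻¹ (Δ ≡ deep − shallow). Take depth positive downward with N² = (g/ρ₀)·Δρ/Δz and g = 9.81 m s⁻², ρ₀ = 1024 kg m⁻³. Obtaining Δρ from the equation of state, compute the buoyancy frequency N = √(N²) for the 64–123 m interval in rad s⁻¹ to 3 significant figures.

ΔT = -9.1 K, ΔS = -0.84 psu (deep − shallow).
Δρ/ρ₀ = −αΔT + βΔS = 1.365 × 10⁻³ − 6.30 × 10⁻⁴ = 7.35 × 10⁻⁴, so Δρ ≈ 0.7526 kg m⁻³.
N² = (g/ρ₀)·Δρ/Δz = g·(Δρ/ρ₀)/Δz = 9.81 × 7.35 × 10⁻⁴ / 59 = 1.2221 × 10⁻⁴ s⁻².
N = √(1.2221 × 10⁻⁴) = 0.011055 rad s⁻¹ ≈ 0.0111 rad s⁻¹.

0.0111 rad s⁻¹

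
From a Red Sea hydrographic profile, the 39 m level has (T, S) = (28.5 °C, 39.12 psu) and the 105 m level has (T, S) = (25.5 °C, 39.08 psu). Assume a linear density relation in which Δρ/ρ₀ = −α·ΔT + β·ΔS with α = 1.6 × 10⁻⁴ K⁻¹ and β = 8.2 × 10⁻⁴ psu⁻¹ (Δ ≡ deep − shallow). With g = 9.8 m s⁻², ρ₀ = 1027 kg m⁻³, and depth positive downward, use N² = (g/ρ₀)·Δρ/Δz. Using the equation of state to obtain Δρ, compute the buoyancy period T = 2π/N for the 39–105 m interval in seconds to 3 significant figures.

771 s

ΔT = -3.0 K, ΔS = -0.04 psu (deep − shallow).
Δρ/ρ₀ = −αΔT + βΔS = 4.80 × 10⁻⁴ − 3.28 × 10⁻⁵ = 4.472 × 10⁻⁴, so Δρ ≈ 0.4593 kg m⁻³.
N² = (g/ρ₀)·Δρ/Δz = g·(Δρ/ρ₀)/Δz = 9.8 × 4.472 × 10⁻⁴ / 66 = 6.6402 × 10⁻⁵ s⁻².
N = √(6.6402 × 10⁻⁵) = 8.1487 × 10⁻³ rad s⁻¹ → T = 2π/N = 771.07 s ≈ 771 s.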